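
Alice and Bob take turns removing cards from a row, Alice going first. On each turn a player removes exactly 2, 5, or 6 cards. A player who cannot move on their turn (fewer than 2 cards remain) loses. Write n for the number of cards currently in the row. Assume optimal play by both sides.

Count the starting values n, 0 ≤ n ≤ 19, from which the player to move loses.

8

Build the W/L table. Terminal = L. A non-terminal position is W if it has a move to some L; otherwise it is L.
n=0: no move → L
n=1: no move → L
n=2: W (go to 0, an L position)
n=3: W (go to 1, an L position)
n=4: L (sole option 2(W) is W)
n=5: W (go to 0, an L position)
n=6: W (go to 4, an L position)
n=7: W (go to 1, an L position)
n=8: L (options 6(W), 3(W), 2(W) are all W)
n=9: W (go to 4, an L position)
n=10: W (go to 8, an L position)
n=11: L (options 9(W), 6(W), 5(W) are all W)
n=12: L (options 10(W), 7(W), 6(W) are all W)
n=13: W (go to 11, an L position)
n=14: W (go to 12, an L position)
n=15: L (options 13(W), 10(W), 9(W) are all W)
n=16: W (go to 11, an L position)
n=17: W (go to 15, an L position)
n=18: W (go to 12, an L position)
n=19: L (options 17(W), 14(W), 13(W) are all W)
L entries with 0 ≤ n ≤ 19: n = 0, 1, 4, 8, 11, 12, 15, 19; that makes 8.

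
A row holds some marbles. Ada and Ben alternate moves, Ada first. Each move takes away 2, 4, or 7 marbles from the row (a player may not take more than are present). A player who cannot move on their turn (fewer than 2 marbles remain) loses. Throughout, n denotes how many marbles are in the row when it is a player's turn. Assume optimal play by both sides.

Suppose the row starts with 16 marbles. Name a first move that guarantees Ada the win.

Build the W/L table. Terminal = L. A non-terminal position is W if it has a move to some L; otherwise it is L.
n=0: no move → L
n=1: no move → L
n=2: →0(L), so W
n=3: →1(L), so W
n=4: →0(L), so W
n=5: →1(L), so W
n=6: →4(W), 2(W) — all W, so L
n=7: →0(L), so W
n=8: →6(L), so W
n=9: →7(W), 5(W), 2(W) — all W, so L
n=10: →6(L), so W
n=11: →9(L), so W
n=12: →10(W), 8(W), 5(W) — all W, so L
n=13: →9(L), so W
n=14: →12(L), so W
n=15: →13(W), 11(W), 8(W) — all W, so L
n=16: →12(L), so W
From 16, the L positions reachable in one move are: 12, 9. Any move reaching one of these is winning.

Remove 4, leaving 12.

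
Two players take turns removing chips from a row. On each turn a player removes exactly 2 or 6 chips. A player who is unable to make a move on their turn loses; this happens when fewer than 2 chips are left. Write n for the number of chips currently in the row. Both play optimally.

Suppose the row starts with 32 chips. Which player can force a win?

The second player wins.

Classify positions by backward induction: terminal positions (no move available) are L. From any other position, the mover wins iff some move reaches an L.
n=0: no move → L
n=1: no move → L
n=2: W (go to 0, an L position)
n=3: W (go to 1, an L position)
n=4: L (sole option 2(W) is W)
n=5: L (sole option 3(W) is W)
n=6: W (go to 4, an L position)
n=7: W (go to 5, an L position)
n=8: L (options 6(W), 2(W) are all W)
n=9: L (options 7(W), 3(W) are all W)
n=10: W (go to 8, an L position)
n=11: W (go to 9, an L position)
n=12: L (options 10(W), 6(W) are all W)
n=13: L (options 11(W), 7(W) are all W)
n=14: W (go to 12, an L position)
n=15: W (go to 13, an L position)
n=16: L (options 14(W), 10(W) are all W)
n=17: L (options 15(W), 11(W) are all W)
n=18: W (go to 16, an L position)
n=19: W (go to 17, an L position)
n=20: L (options 18(W), 14(W) are all W)
n=21: L (options 19(W), 15(W) are all W)
n=22: W (go to 20, an L position)
n=23: W (go to 21, an L position)
n=24: L (options 22(W), 18(W) are all W)
n=25: L (options 23(W), 19(W) are all W)
n=26: W (go to 24, an L position)
n=27: W (go to 25, an L position)
n=28: L (options 26(W), 22(W) are all W)
n=29: L (options 27(W), 23(W) are all W)
n=30: W (go to 28, an L position)
n=31: W (go to 29, an L position)
n=32: L (options 30(W), 26(W) are all W)
Every move from 32 reaches a W position, so the mover loses.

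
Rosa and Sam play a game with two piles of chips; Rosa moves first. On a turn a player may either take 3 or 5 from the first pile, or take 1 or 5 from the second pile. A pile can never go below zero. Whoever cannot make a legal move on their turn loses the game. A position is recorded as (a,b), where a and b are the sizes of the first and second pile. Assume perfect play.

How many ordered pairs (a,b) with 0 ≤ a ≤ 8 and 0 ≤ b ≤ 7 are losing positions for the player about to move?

28

Classify positions by backward induction: terminal positions (no move available) are L. From any other position, the mover wins iff some move reaches an L.
Every move lowers a or b (never raises either), so fill the grid row by row in increasing a, and left to right within a row: each cell's successors are then already labelled.
      b=0  b=1  b=2  b=3  b=4  b=5  b=6  b=7
a=0:    L    W    L    W    L    W    L    W
a=1:    L    W    L    W    L    W    L    W
a=2:    L    W    L    W    L    W    L    W
a=3:    W    L    W    L    W    L    W    L
a=4:    W    L    W    L    W    L    W    L
a=5:    W    L    W    L    W    L    W    L
a=6:    W    W    W    W    W    W    W    W
a=7:    W    W    W    W    W    W    W    W
a=8:    L    W    L    W    L    W    L    W
Cells with no legal move (terminal, hence L): (0,0), (1,0), (2,0).
The remaining L cells, each justified by listing all of its moves:
(0,2): L (sole option (0,1)(W) is W)
(0,4): L (sole option (0,3)(W) is W)
(0,6): L (options (0,5)(W), (0,1)(W) are all W)
(1,2): L (sole option (1,1)(W) is W)
(1,4): L (sole option (1,3)(W) is W)
(1,6): L (options (1,5)(W), (1,1)(W) are all W)
(2,2): L (sole option (2,1)(W) is W)
(2,4): L (sole option (2,3)(W) is W)
(2,6): L (options (2,5)(W), (2,1)(W) are all W)
(3,1): L (options (0,1)(W), (3,0)(W) are all W)
(3,3): L (options (0,3)(W), (3,2)(W) are all W)
(3,5): L (options (0,5)(W), (3,4)(W), (3,0)(W) are all W)
(3,7): L (options (0,7)(W), (3,6)(W), (3,2)(W) are all W)
(4,1): L (options (1,1)(W), (4,0)(W) are all W)
(4,3): L (options (1,3)(W), (4,2)(W) are all W)
(4,5): L (options (1,5)(W), (4,4)(W), (4,0)(W) are all W)
(4,7): L (options (1,7)(W), (4,6)(W), (4,2)(W) are all W)
(5,1): L (options (2,1)(W), (0,1)(W), (5,0)(W) are all W)
(5,3): L (options (2,3)(W), (0,3)(W), (5,2)(W) are all W)
(5,5): L (options (2,5)(W), (0,5)(W), (5,4)(W), (5,0)(W) are all W)
(5,7): L (options (2,7)(W), (0,7)(W), (5,6)(W), (5,2)(W) are all W)
(8,0): L (options (5,0)(W), (3,0)(W) are all W)
(8,2): L (options (5,2)(W), (3,2)(W), (8,1)(W) are all W)
(8,4): L (options (5,4)(W), (3,4)(W), (8,3)(W) are all W)
(8,6): L (options (5,6)(W), (3,6)(W), (8,5)(W), (8,1)(W) are all W)
Every other cell has at least one move into one of the L cells above, so it is W.
L cells per row: a=0: 4, a=1: 4, a=2: 4, a=3: 4, a=4: 4, a=5: 4, a=6: 0, a=7: 0, a=8: 4; total 28.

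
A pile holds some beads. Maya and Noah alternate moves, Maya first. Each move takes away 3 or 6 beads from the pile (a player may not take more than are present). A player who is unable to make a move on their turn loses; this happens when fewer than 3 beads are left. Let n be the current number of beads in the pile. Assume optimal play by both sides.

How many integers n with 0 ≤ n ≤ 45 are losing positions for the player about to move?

Build the W/L table. Terminal = L. A non-terminal position is W if it has a move to some L; otherwise it is L.
n=0: no move → L
n=1: no move → L
n=2: no move → L
n=3: can move to 0, which is L ⇒ W
n=4: can move to 1, which is L ⇒ W
n=5: can move to 2, which is L ⇒ W
n=6: can move to 0, which is L ⇒ W
n=7: can move to 1, which is L ⇒ W
n=8: can move to 2, which is L ⇒ W
n=9: moves to 6(W), 3(W); every one is W ⇒ L
n=10: moves to 7(W), 4(W); every one is W ⇒ L
n=11: moves to 8(W), 5(W); every one is W ⇒ L
n=12: can move to 9, which is L ⇒ W
n=13: can move to 10, which is L ⇒ W
n=14: can move to 11, which is L ⇒ W
n=15: can move to 9, which is L ⇒ W
n=16: can move to 10, which is L ⇒ W
n=17: can move to 11, which is L ⇒ W
n=18: moves to 15(W), 12(W); every one is W ⇒ L
n=19: moves to 16(W), 13(W); every one is W ⇒ L
n=20: moves to 17(W), 14(W); every one is W ⇒ L
n=21: can move to 18, which is L ⇒ W
n=22: can move to 19, which is L ⇒ W
n=23: can move to 20, which is L ⇒ W
n=24: can move to 18, which is L ⇒ W
n=25: can move to 19, which is L ⇒ W
n=26: can move to 20, which is L ⇒ W
n=27: moves to 24(W), 21(W); every one is W ⇒ L
n=28: moves to 25(W), 22(W); every one is W ⇒ L
n=29: moves to 26(W), 23(W); every one is W ⇒ L
n=30: can move to 27, which is L ⇒ W
n=31: can move to 28, which is L ⇒ W
n=32: can move to 29, which is L ⇒ W
n=33: can move to 27, which is L ⇒ W
n=34: can move to 28, which is L ⇒ W
n=35: can move to 29, which is L ⇒ W
n=36: moves to 33(W), 30(W); every one is W ⇒ L
n=37: moves to 34(W), 31(W); every one is W ⇒ L
n=38: moves to 35(W), 32(W); every one is W ⇒ L
n=39: can move to 36, which is L ⇒ W
n=40: can move to 37, which is L ⇒ W
n=41: can move to 38, which is L ⇒ W
n=42: can move to 36, which is L ⇒ W
n=43: can move to 37, which is L ⇒ W
n=44: can move to 38, which is L ⇒ W
n=45: moves to 42(W), 39(W); every one is W ⇒ L
L entries with 0 ≤ n ≤ 45: n = 0, 1, 2, 9, 10, 11, 18, 19, 20, 27, 28, 29, 36, 37, 38, 45; that makes 16.

16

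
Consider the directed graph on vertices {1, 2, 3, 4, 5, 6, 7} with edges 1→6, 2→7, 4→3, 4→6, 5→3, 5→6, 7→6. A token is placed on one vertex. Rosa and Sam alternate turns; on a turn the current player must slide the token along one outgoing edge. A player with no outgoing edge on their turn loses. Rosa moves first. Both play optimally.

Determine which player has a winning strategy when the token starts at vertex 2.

Sam wins.

Build the W/L table. Terminal = L. A non-terminal position is W if it has a move to some L; otherwise it is L.
Every edge goes from a vertex to one that appears earlier in the order 3, 6, 1, 7, 5, 2, 4, so processing vertices in that order labels each vertex after all of its successors.
3: no outgoing edge → L
6: no outgoing edge → L
1: can move to 6, which is L ⇒ W
7: can move to 6, which is L ⇒ W
5: can move to 6, which is L ⇒ W
2: the only move is to 7(W), a W ⇒ L
4: can move to 6, which is L ⇒ W
The starting position 2 is L: whatever Rosa does, the opponent receives a W position.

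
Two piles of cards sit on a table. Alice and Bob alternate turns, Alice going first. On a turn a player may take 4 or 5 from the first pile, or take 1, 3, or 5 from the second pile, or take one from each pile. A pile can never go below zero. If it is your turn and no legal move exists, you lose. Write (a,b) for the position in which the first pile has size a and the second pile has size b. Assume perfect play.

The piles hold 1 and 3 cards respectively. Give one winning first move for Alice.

Move to (1,2).

Positions with no move are L. A position that does have a move is losing for the player to move precisely when every available move leads to a winning position for the opponent. Fill in the labels:
No move ever increases a pile, so every position that can arise here has a ≤ 1 and b ≤ 3; it is enough to label the cells with 0 ≤ a ≤ 1 and 0 ≤ b ≤ 3.
Every move lowers a or b (never raises either), so fill the grid row by row in increasing a, and left to right within a row: each cell's successors are then already labelled.
      b=0  b=1  b=2  b=3
a=0:    L    W    L    W
a=1:    L    W    L    W
Cells with no legal move (terminal, hence L): (0,0), (1,0).
The remaining L cells, each justified by listing all of its moves:
(0,2): only reaches (0,1)(W), which is W → L
(1,2): only reaches (1,1)(W), (0,1)(W), all W → L
Every other cell has at least one move into one of the L cells above, so it is W.
From (1,3), the L positions reachable in one move are: (1,2), (1,0), (0,2). Any move reaching one of these is winning.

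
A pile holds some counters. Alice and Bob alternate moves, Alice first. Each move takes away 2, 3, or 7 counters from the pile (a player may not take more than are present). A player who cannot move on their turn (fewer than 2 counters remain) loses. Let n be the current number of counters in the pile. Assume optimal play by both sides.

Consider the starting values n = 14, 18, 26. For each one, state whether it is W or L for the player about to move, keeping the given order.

Label each position W (a win for the player to move) or L (a loss). A position with no legal move is L; any other position is W exactly when some move reaches an L, and L when every move reaches a W.
n=0: no move → L
n=1: no move → L
n=2: can move to 0, which is L ⇒ W
n=3: can move to 1, which is L ⇒ W
n=4: can move to 1, which is L ⇒ W
n=5: moves to 3(W), 2(W); every one is W ⇒ L
n=6: moves to 4(W), 3(W); every one is W ⇒ L
n=7: can move to 5, which is L ⇒ W
n=8: can move to 6, which is L ⇒ W
n=9: can move to 6, which is L ⇒ W
n=10: moves to 8(W), 7(W), 3(W); every one is W ⇒ L
n=11: moves to 9(W), 8(W), 4(W); every one is W ⇒ L
n=12: can move to 10, which is L ⇒ W
n=13: can move to 11, which is L ⇒ W
n=14: can move to 11, which is L ⇒ W
n=15: moves to 13(W), 12(W), 8(W); every one is W ⇒ L
n=16: moves to 14(W), 13(W), 9(W); every one is W ⇒ L
n=17: can move to 15, which is L ⇒ W
n=18: can move to 16, which is L ⇒ W
n=19: can move to 16, which is L ⇒ W
n=20: moves to 18(W), 17(W), 13(W); every one is W ⇒ L
n=21: moves to 19(W), 18(W), 14(W); every one is W ⇒ L
n=22: can move to 20, which is L ⇒ W
n=23: can move to 21, which is L ⇒ W
n=24: can move to 21, which is L ⇒ W
n=25: moves to 23(W), 22(W), 18(W); every one is W ⇒ L
n=26: moves to 24(W), 23(W), 19(W); every one is W ⇒ L

14: W, 18: W, 26: L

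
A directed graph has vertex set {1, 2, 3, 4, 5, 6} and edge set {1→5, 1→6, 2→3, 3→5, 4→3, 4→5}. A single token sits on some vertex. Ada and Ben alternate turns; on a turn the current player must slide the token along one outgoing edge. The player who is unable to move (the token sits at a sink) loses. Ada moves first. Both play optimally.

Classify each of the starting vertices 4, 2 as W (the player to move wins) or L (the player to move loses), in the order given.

Positions with no move are L. A position that does have a move is losing for the player to move precisely when every available move leads to a winning position for the opponent. Fill in the labels:
Every edge goes from a vertex to one that appears earlier in the order 5, 6, 1, 3, 2, 4, so processing vertices in that order labels each vertex after all of its successors.
5: no outgoing edge → L
6: no outgoing edge → L
1: reaches L-position 6 → W
3: reaches L-position 5 → W
2: only reaches 3(W), which is W → L
4: reaches L-position 5 → W

4: W, 2: L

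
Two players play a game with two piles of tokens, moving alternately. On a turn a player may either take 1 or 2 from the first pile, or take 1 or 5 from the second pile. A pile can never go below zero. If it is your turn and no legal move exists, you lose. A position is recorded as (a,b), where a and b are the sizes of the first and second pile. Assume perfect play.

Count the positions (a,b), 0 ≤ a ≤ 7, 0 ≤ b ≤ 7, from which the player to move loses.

24

Build the W/L table. Terminal = L. A non-terminal position is W if it has a move to some L; otherwise it is L.
Every move lowers a or b (never raises either), so fill the grid row by row in increasing a, and left to right within a row: each cell's successors are then already labelled.
      b=0  b=1  b=2  b=3  b=4  b=5  b=6  b=7
a=0:    L    W    L    W    L    W    L    W
a=1:    W    L    W    L    W    L    W    L
a=2:    W    W    W    W    W    W    W    W
a=3:    L    W    L    W    L    W    L    W
a=4:    W    L    W    L    W    L    W    L
a=5:    W    W    W    W    W    W    W    W
a=6:    L    W    L    W    L    W    L    W
a=7:    W    L    W    L    W    L    W    L
Cells with no legal move (terminal, hence L): (0,0).
The remaining L cells, each justified by listing all of its moves:
(0,2): the only move is to (0,1)(W), a W ⇒ L
(0,4): the only move is to (0,3)(W), a W ⇒ L
(0,6): moves to (0,5)(W), (0,1)(W); every one is W ⇒ L
(1,1): moves to (0,1)(W), (1,0)(W); every one is W ⇒ L
(1,3): moves to (0,3)(W), (1,2)(W); every one is W ⇒ L
(1,5): moves to (0,5)(W), (1,4)(W), (1,0)(W); every one is W ⇒ L
(1,7): moves to (0,7)(W), (1,6)(W), (1,2)(W); every one is W ⇒ L
(3,0): moves to (2,0)(W), (1,0)(W); every one is W ⇒ L
(3,2): moves to (2,2)(W), (1,2)(W), (3,1)(W); every one is W ⇒ L
(3,4): moves to (2,4)(W), (1,4)(W), (3,3)(W); every one is W ⇒ L
(3,6): moves to (2,6)(W), (1,6)(W), (3,5)(W), (3,1)(W); every one is W ⇒ L
(4,1): moves to (3,1)(W), (2,1)(W), (4,0)(W); every one is W ⇒ L
(4,3): moves to (3,3)(W), (2,3)(W), (4,2)(W); every one is W ⇒ L
(4,5): moves to (3,5)(W), (2,5)(W), (4,4)(W), (4,0)(W); every one is W ⇒ L
(4,7): moves to (3,7)(W), (2,7)(W), (4,6)(W), (4,2)(W); every one is W ⇒ L
(6,0): moves to (5,0)(W), (4,0)(W); every one is W ⇒ L
(6,2): moves to (5,2)(W), (4,2)(W), (6,1)(W); every one is W ⇒ L
(6,4): moves to (5,4)(W), (4,4)(W), (6,3)(W); every one is W ⇒ L
(6,6): moves to (5,6)(W), (4,6)(W), (6,5)(W), (6,1)(W); every one is W ⇒ L
(7,1): moves to (6,1)(W), (5,1)(W), (7,0)(W); every one is W ⇒ L
(7,3): moves to (6,3)(W), (5,3)(W), (7,2)(W); every one is W ⇒ L
(7,5): moves to (6,5)(W), (5,5)(W), (7,4)(W), (7,0)(W); every one is W ⇒ L
(7,7): moves to (6,7)(W), (5,7)(W), (7,6)(W), (7,2)(W); every one is W ⇒ L
Every other cell has at least one move into one of the L cells above, so it is W.
L cells per row: a=0: 4, a=1: 4, a=2: 0, a=3: 4, a=4: 4, a=5: 0, a=6: 4, a=7: 4; total 24.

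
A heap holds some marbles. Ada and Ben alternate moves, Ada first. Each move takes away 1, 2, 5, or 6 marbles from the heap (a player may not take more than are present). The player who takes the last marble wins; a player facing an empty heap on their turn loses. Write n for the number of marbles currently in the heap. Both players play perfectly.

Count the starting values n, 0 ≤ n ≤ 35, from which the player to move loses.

Label each position W (a win for the player to move) or L (a loss). A position with no legal move is L; any other position is W exactly when some move reaches an L, and L when every move reaches a W.
n=0: no move → L
n=1: reaches L-position 0 → W
n=2: reaches L-position 0 → W
n=3: only reaches 2(W), 1(W), all W → L
n=4: reaches L-position 3 → W
n=5: reaches L-position 3 → W
n=6: reaches L-position 0 → W
n=7: only reaches 6(W), 5(W), 2(W), 1(W), all W → L
n=8: reaches L-position 7 → W
n=9: reaches L-position 7 → W
n=10: only reaches 9(W), 8(W), 5(W), 4(W), all W → L
n=11: reaches L-position 10 → W
n=12: reaches L-position 10 → W
n=13: reaches L-position 7 → W
n=14: only reaches 13(W), 12(W), 9(W), 8(W), all W → L
n=15: reaches L-position 14 → W
n=16: reaches L-position 14 → W
n=17: only reaches 16(W), 15(W), 12(W), 11(W), all W → L
n=18: reaches L-position 17 → W
n=19: reaches L-position 17 → W
n=20: reaches L-position 14 → W
n=21: only reaches 20(W), 19(W), 16(W), 15(W), all W → L
n=22: reaches L-position 21 → W
n=23: reaches L-position 21 → W
n=24: only reaches 23(W), 22(W), 19(W), 18(W), all W → L
n=25: reaches L-position 24 → W
n=26: reaches L-position 24 → W
n=27: reaches L-position 21 → W
n=28: only reaches 27(W), 26(W), 23(W), 22(W), all W → L
n=29: reaches L-position 28 → W
n=30: reaches L-position 28 → W
n=31: only reaches 30(W), 29(W), 26(W), 25(W), all W → L
n=32: reaches L-position 31 → W
n=33: reaches L-position 31 → W
n=34: reaches L-position 28 → W
n=35: only reaches 34(W), 33(W), 30(W), 29(W), all W → L
L entries with 0 ≤ n ≤ 35: n = 0, 3, 7, 10, 14, 17, 21, 24, 28, 31, 35; that makes 11.

11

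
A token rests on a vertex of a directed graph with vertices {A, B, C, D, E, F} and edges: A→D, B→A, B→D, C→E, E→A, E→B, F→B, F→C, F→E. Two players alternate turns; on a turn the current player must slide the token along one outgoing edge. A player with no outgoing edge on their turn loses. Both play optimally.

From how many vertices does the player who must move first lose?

2

Use the standard recursion: the mover loses at a terminal position; elsewhere, the mover wins exactly when some move hands the opponent an L position.
Every edge goes from a vertex to one that appears earlier in the order D, A, B, E, C, F, so processing vertices in that order labels each vertex after all of its successors.
D: no outgoing edge → L
A: reaches L-position D → W
B: reaches L-position D → W
E: only reaches B(W), A(W), all W → L
C: reaches L-position E → W
F: reaches L-position E → W
The L vertices are D, E; that is 2 in all.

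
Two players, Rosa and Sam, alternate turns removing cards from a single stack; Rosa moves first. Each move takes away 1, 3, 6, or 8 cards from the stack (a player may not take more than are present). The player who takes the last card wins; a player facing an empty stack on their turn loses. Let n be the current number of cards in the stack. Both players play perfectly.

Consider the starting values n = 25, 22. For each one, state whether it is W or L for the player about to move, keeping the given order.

25: W, 22: L

Build the W/L table. Terminal = L. A non-terminal position is W if it has a move to some L; otherwise it is L.
n=0: no move → L
n=1: →0(L), so W
n=2: →1(W) only, which is W, so L
n=3: →2(L), so W
n=4: →3(W), 1(W) — all W, so L
n=5: →4(L), so W
n=6: →0(L), so W
n=7: →4(L), so W
n=8: →2(L), so W
n=9: →8(W), 6(W), 3(W), 1(W) — all W, so L
n=10: →9(L), so W
n=11: →10(W), 8(W), 5(W), 3(W) — all W, so L
n=12: →11(L), so W
n=13: →12(W), 10(W), 7(W), 5(W) — all W, so L
n=14: →13(L), so W
n=15: →9(L), so W
n=16: →13(L), so W
n=17: →11(L), so W
n=18: →17(W), 15(W), 12(W), 10(W) — all W, so L
n=19: →18(L), so W
n=20: →19(W), 17(W), 14(W), 12(W) — all W, so L
n=21: →20(L), so W
n=22: →21(W), 19(W), 16(W), 14(W) — all W, so L
n=23: →22(L), so W
n=24: →18(L), so W
n=25: →22(L), so W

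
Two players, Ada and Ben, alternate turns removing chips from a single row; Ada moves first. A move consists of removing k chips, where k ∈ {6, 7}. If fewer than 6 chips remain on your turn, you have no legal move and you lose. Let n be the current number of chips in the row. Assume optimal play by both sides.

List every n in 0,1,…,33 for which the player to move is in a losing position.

Compute win/loss labels from the base case upward. A position with no move is L. Any other position is W if it can reach an L in one move, else L.
n=0: no move → L
n=1: no move → L
n=2: no move → L
n=3: no move → L
n=4: no move → L
n=5: no move → L
n=6: →0(L), so W
n=7: →1(L), so W
n=8: →2(L), so W
n=9: →3(L), so W
n=10: →4(L), so W
n=11: →5(L), so W
n=12: →5(L), so W
n=13: →7(W), 6(W) — all W, so L
n=14: →8(W), 7(W) — all W, so L
n=15: →9(W), 8(W) — all W, so L
n=16: →10(W), 9(W) — all W, so L
n=17: →11(W), 10(W) — all W, so L
n=18: →12(W), 11(W) — all W, so L
n=19: →13(L), so W
n=20: →14(L), so W
n=21: →15(L), so W
n=22: →16(L), so W
n=23: →17(L), so W
n=24: →18(L), so W
n=25: →18(L), so W
n=26: →20(W), 19(W) — all W, so L
n=27: →21(W), 20(W) — all W, so L
n=28: →22(W), 21(W) — all W, so L
n=29: →23(W), 22(W) — all W, so L
n=30: →24(W), 23(W) — all W, so L
n=31: →25(W), 24(W) — all W, so L
n=32: →26(L), so W
n=33: →27(L), so W
Reading off the rows marked L gives the requested list; there are 18 such values of n.

0, 1, 2, 3, 4, 5, 13, 14, 15, 16, 17, 18, 26, 27, 28, 29, 30, 31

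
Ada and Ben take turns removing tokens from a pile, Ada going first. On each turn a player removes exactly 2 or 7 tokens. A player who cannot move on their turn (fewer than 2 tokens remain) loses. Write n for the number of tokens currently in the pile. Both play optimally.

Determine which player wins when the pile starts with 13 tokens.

Work bottom-up. With no move the player to move loses. Otherwise the position is W if at least one move leads to an L position for the opponent, and L if every move leads to a W.
n=0: no move → L
n=1: no move → L
n=2: →0(L), so W
n=3: →1(L), so W
n=4: →2(W) only, which is W, so L
n=5: →3(W) only, which is W, so L
n=6: →4(L), so W
n=7: →5(L), so W
n=8: →1(L), so W
n=9: →7(W), 2(W) — all W, so L
n=10: →8(W), 3(W) — all W, so L
n=11: →9(L), so W
n=12: →10(L), so W
n=13: →11(W), 6(W) — all W, so L
Every move from 13 reaches a W position, so the mover loses.

Ben wins.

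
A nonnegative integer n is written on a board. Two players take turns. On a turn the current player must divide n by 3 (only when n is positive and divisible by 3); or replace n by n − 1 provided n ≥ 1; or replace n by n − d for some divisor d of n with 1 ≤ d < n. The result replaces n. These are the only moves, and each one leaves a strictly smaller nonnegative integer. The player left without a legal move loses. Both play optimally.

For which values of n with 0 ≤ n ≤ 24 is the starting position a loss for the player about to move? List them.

Build the W/L table. Terminal = L. A non-terminal position is W if it has a move to some L; otherwise it is L.
n=0: no move → L
n=1: can move to 0, which is L ⇒ W
n=2: the only move is to 1(W), a W ⇒ L
n=3: can move to 2, which is L ⇒ W
n=4: can move to 2, which is L ⇒ W
n=5: the only move is to 4(W), a W ⇒ L
n=6: can move to 2, which is L ⇒ W
n=7: the only move is to 6(W), a W ⇒ L
n=8: can move to 7, which is L ⇒ W
n=9: moves to 3(W), 6(W), 8(W); every one is W ⇒ L
n=10: can move to 5, which is L ⇒ W
n=11: the only move is to 10(W), a W ⇒ L
n=12: can move to 9, which is L ⇒ W
n=13: the only move is to 12(W), a W ⇒ L
n=14: can move to 7, which is L ⇒ W
n=15: can move to 5, which is L ⇒ W
n=16: moves to 8(W), 12(W), 14(W), 15(W); every one is W ⇒ L
n=17: can move to 16, which is L ⇒ W
n=18: can move to 9, which is L ⇒ W
n=19: the only move is to 18(W), a W ⇒ L
n=20: can move to 16, which is L ⇒ W
n=21: can move to 7, which is L ⇒ W
n=22: can move to 11, which is L ⇒ W
n=23: the only move is to 22(W), a W ⇒ L
n=24: can move to 16, which is L ⇒ W
The losing starting values of n are exactly the entries labelled L in this table (10 of them).

0, 2, 5, 7, 9, 11, 13, 16, 19, 23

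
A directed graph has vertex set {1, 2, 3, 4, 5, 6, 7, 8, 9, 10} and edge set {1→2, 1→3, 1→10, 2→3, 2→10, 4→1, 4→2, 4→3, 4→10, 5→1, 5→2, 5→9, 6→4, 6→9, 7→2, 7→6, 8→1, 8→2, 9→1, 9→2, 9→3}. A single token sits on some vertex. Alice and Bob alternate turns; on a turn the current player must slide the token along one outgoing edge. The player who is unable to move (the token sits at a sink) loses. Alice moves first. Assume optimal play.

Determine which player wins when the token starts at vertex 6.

Build the W/L table. Terminal = L. A non-terminal position is W if it has a move to some L; otherwise it is L.
Every edge goes from a vertex to one that appears earlier in the order 3, 10, 2, 1, 4, 9, 8, 6, 5, 7, so processing vertices in that order labels each vertex after all of its successors.
3: no outgoing edge → L
10: no outgoing edge → L
2: →10(L), so W
1: →10(L), so W
4: →10(L), so W
9: →3(L), so W
8: →1(W), 2(W) — all W, so L
6: →9(W), 4(W) — all W, so L
5: →9(W), 1(W), 2(W) — all W, so L
7: →6(L), so W
The starting position 6 is L: whatever Alice does, the opponent receives a W position.

Bob wins.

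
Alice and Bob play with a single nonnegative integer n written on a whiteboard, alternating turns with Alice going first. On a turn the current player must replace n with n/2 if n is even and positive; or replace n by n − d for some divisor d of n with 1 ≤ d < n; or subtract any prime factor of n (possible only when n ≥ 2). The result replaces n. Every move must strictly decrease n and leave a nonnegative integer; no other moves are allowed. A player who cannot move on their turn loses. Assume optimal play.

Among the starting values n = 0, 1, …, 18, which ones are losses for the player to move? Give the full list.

Positions with no move are L. A position that does have a move is losing for the player to move precisely when every available move leads to a winning position for the opponent. Fill in the labels:
n=0: no move → L
n=1: no move → L
n=2: reaches L-position 0 → W
n=3: reaches L-position 0 → W
n=4: only reaches 2(W), 3(W), all W → L
n=5: reaches L-position 0 → W
n=6: reaches L-position 4 → W
n=7: reaches L-position 0 → W
n=8: reaches L-position 4 → W
n=9: only reaches 6(W), 8(W), all W → L
n=10: reaches L-position 9 → W
n=11: reaches L-position 0 → W
n=12: reaches L-position 9 → W
n=13: reaches L-position 0 → W
n=14: only reaches 7(W), 12(W), 13(W), all W → L
n=15: reaches L-position 14 → W
n=16: reaches L-position 14 → W
n=17: reaches L-position 0 → W
n=18: reaches L-position 9 → W
Reading off the rows marked L gives the requested list; there are 5 such values of n.

0, 1, 4, 9, 14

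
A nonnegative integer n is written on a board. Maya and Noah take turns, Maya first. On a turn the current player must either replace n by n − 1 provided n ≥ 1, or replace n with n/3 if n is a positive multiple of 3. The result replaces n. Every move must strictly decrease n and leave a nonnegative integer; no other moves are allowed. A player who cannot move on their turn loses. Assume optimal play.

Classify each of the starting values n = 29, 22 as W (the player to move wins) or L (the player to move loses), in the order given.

29: W, 22: L

Compute win/loss labels from the base case upward. A position with no move is L. Any other position is W if it can reach an L in one move, else L.
n=0: no move → L
n=1: can move to 0, which is L ⇒ W
n=2: the only move is to 1(W), a W ⇒ L
n=3: can move to 2, which is L ⇒ W
n=4: the only move is to 3(W), a W ⇒ L
n=5: can move to 4, which is L ⇒ W
n=6: can move to 2, which is L ⇒ W
n=7: the only move is to 6(W), a W ⇒ L
n=8: can move to 7, which is L ⇒ W
n=9: moves to 3(W), 8(W); every one is W ⇒ L
n=10: can move to 9, which is L ⇒ W
n=11: the only move is to 10(W), a W ⇒ L
n=12: can move to 4, which is L ⇒ W
n=13: the only move is to 12(W), a W ⇒ L
n=14: can move to 13, which is L ⇒ W
n=15: moves to 5(W), 14(W); every one is W ⇒ L
n=16: can move to 15, which is L ⇒ W
n=17: the only move is to 16(W), a W ⇒ L
n=18: can move to 17, which is L ⇒ W
n=19: the only move is to 18(W), a W ⇒ L
n=20: can move to 19, which is L ⇒ W
n=21: can move to 7, which is L ⇒ W
n=22: the only move is to 21(W), a W ⇒ L
n=23: can move to 22, which is L ⇒ W
n=24: moves to 8(W), 23(W); every one is W ⇒ L
n=25: can move to 24, which is L ⇒ W
n=26: the only move is to 25(W), a W ⇒ L
n=27: can move to 9, which is L ⇒ W
n=28: the only move is to 27(W), a W ⇒ L
n=29: can move to 28, which is L ⇒ W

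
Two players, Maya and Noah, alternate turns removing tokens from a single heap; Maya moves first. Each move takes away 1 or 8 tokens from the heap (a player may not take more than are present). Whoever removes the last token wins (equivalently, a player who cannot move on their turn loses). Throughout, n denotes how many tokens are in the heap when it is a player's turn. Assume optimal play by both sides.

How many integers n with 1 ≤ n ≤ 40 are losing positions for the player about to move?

18

Label each position W (a win for the player to move) or L (a loss). A position with no legal move is L; any other position is W exactly when some move reaches an L, and L when every move reaches a W.
n=0: no move → L
n=1: reaches L-position 0 → W
n=2: only reaches 1(W), which is W → L
n=3: reaches L-position 2 → W
n=4: only reaches 3(W), which is W → L
n=5: reaches L-position 4 → W
n=6: only reaches 5(W), which is W → L
n=7: reaches L-position 6 → W
n=8: reaches L-position 0 → W
n=9: only reaches 8(W), 1(W), all W → L
n=10: reaches L-position 9 → W
n=11: only reaches 10(W), 3(W), all W → L
n=12: reaches L-position 11 → W
n=13: only reaches 12(W), 5(W), all W → L
n=14: reaches L-position 13 → W
n=15: only reaches 14(W), 7(W), all W → L
n=16: reaches L-position 15 → W
n=17: reaches L-position 9 → W
n=18: only reaches 17(W), 10(W), all W → L
n=19: reaches L-position 18 → W
n=20: only reaches 19(W), 12(W), all W → L
n=21: reaches L-position 20 → W
n=22: only reaches 21(W), 14(W), all W → L
n=23: reaches L-position 22 → W
n=24: only reaches 23(W), 16(W), all W → L
n=25: reaches L-position 24 → W
n=26: reaches L-position 18 → W
n=27: only reaches 26(W), 19(W), all W → L
n=28: reaches L-position 27 → W
n=29: only reaches 28(W), 21(W), all W → L
n=30: reaches L-position 29 → W
n=31: only reaches 30(W), 23(W), all W → L
n=32: reaches L-position 31 → W
n=33: only reaches 32(W), 25(W), all W → L
n=34: reaches L-position 33 → W
n=35: reaches L-position 27 → W
n=36: only reaches 35(W), 28(W), all W → L
n=37: reaches L-position 36 → W
n=38: only reaches 37(W), 30(W), all W → L
n=39: reaches L-position 38 → W
n=40: only reaches 39(W), 32(W), all W → L
L entries with 1 ≤ n ≤ 40 (n=0 is outside the asked range and is not counted): n = 2, 4, 6, 9, 11, 13, 15, 18, 20, 22, 24, 27, 29, 31, 33, 36, 38, 40; that makes 18.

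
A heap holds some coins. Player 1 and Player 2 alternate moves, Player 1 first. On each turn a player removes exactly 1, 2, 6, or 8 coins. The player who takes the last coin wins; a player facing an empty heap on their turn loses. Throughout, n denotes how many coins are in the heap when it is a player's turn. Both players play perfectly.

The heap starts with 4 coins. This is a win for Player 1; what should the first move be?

Remove 1, leaving 3.

Work bottom-up. With no move the player to move loses. Otherwise the position is W if at least one move leads to an L position for the opponent, and L if every move leads to a W.
n=0: no move → L
n=1: →0(L), so W
n=2: →0(L), so W
n=3: →2(W), 1(W) — all W, so L
n=4: →3(L), so W
From 4, the L positions reachable in one move are: 3.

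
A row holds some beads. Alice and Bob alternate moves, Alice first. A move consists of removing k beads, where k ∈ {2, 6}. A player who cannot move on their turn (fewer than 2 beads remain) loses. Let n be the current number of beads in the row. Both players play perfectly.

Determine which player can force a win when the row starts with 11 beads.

Alice wins.

Classify positions by backward induction: terminal positions (no move available) are L. From any other position, the mover wins iff some move reaches an L.
n=0: no move → L
n=1: no move → L
n=2: →0(L), so W
n=3: →1(L), so W
n=4: →2(W) only, which is W, so L
n=5: →3(W) only, which is W, so L
n=6: →4(L), so W
n=7: →5(L), so W
n=8: →6(W), 2(W) — all W, so L
n=9: →7(W), 3(W) — all W, so L
n=10: →8(L), so W
n=11: →9(L), so W
The starting position 11 is W: Alice should remove 2, leaving 9, handing over an L position.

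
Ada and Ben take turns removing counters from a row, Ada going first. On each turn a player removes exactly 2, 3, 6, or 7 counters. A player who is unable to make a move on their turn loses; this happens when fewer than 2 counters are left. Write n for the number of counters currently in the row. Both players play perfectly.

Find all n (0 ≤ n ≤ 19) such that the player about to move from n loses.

0, 1, 5, 9, 10, 14, 18, 19

Classify positions by backward induction: terminal positions (no move available) are L. From any other position, the mover wins iff some move reaches an L.
n=0: no move → L
n=1: no move → L
n=2: W (go to 0, an L position)
n=3: W (go to 1, an L position)
n=4: W (go to 1, an L position)
n=5: L (options 3(W), 2(W) are all W)
n=6: W (go to 0, an L position)
n=7: W (go to 5, an L position)
n=8: W (go to 5, an L position)
n=9: L (options 7(W), 6(W), 3(W), 2(W) are all W)
n=10: L (options 8(W), 7(W), 4(W), 3(W) are all W)
n=11: W (go to 9, an L position)
n=12: W (go to 10, an L position)
n=13: W (go to 10, an L position)
n=14: L (options 12(W), 11(W), 8(W), 7(W) are all W)
n=15: W (go to 9, an L position)
n=16: W (go to 14, an L position)
n=17: W (go to 14, an L position)
n=18: L (options 16(W), 15(W), 12(W), 11(W) are all W)
n=19: L (options 17(W), 16(W), 13(W), 12(W) are all W)
The losing starting values of n are exactly the entries labelled L in this table (8 of them).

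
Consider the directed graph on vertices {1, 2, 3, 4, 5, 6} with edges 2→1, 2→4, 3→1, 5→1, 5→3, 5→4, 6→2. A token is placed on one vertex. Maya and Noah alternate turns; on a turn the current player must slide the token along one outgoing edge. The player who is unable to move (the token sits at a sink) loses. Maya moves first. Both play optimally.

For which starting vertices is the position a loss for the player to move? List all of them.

1, 4, 6

Compute win/loss labels from the base case upward. A position with no move is L. Any other position is W if it can reach an L in one move, else L.
Every edge goes from a vertex to one that appears earlier in the order 1, 4, 2, 3, 6, 5, so processing vertices in that order labels each vertex after all of its successors.
1: no outgoing edge → L
4: no outgoing edge → L
2: W (go to 4, an L position)
3: W (go to 1, an L position)
6: L (sole option 2(W) is W)
5: W (go to 4, an L position)
The losing starting vertices are exactly the entries labelled L in this table (3 of them).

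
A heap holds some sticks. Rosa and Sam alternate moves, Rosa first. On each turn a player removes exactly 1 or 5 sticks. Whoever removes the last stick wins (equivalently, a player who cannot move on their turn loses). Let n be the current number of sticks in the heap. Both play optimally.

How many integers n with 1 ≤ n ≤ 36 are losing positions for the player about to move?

18

Classify positions by backward induction: terminal positions (no move available) are L. From any other position, the mover wins iff some move reaches an L.
n=0: no move → L
n=1: reaches L-position 0 → W
n=2: only reaches 1(W), which is W → L
n=3: reaches L-position 2 → W
n=4: only reaches 3(W), which is W → L
n=5: reaches L-position 4 → W
n=6: only reaches 5(W), 1(W), all W → L
n=7: reaches L-position 6 → W
n=8: only reaches 7(W), 3(W), all W → L
n=9: reaches L-position 8 → W
n=10: only reaches 9(W), 5(W), all W → L
n=11: reaches L-position 10 → W
n=12: only reaches 11(W), 7(W), all W → L
n=13: reaches L-position 12 → W
n=14: only reaches 13(W), 9(W), all W → L
n=15: reaches L-position 14 → W
n=16: only reaches 15(W), 11(W), all W → L
n=17: reaches L-position 16 → W
n=18: only reaches 17(W), 13(W), all W → L
n=19: reaches L-position 18 → W
n=20: only reaches 19(W), 15(W), all W → L
n=21: reaches L-position 20 → W
n=22: only reaches 21(W), 17(W), all W → L
n=23: reaches L-position 22 → W
n=24: only reaches 23(W), 19(W), all W → L
n=25: reaches L-position 24 → W
n=26: only reaches 25(W), 21(W), all W → L
n=27: reaches L-position 26 → W
n=28: only reaches 27(W), 23(W), all W → L
n=29: reaches L-position 28 → W
n=30: only reaches 29(W), 25(W), all W → L
n=31: reaches L-position 30 → W
n=32: only reaches 31(W), 27(W), all W → L
n=33: reaches L-position 32 → W
n=34: only reaches 33(W), 29(W), all W → L
n=35: reaches L-position 34 → W
n=36: only reaches 35(W), 31(W), all W → L
L entries with 1 ≤ n ≤ 36 (n=0 is outside the asked range and is not counted): n = 2, 4, 6, 8, 10, 12, 14, 16, 18, 20, 22, 24, 26, 28, 30, 32, 34, 36; that makes 18.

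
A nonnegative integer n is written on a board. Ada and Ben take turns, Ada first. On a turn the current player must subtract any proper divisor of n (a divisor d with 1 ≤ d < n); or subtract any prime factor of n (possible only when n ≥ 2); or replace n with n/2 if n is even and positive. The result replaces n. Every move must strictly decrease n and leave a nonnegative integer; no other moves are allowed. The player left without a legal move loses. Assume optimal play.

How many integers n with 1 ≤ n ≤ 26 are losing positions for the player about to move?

6

Work bottom-up. With no move the player to move loses. Otherwise the position is W if at least one move leads to an L position for the opponent, and L if every move leads to a W.
n=0: no move → L
n=1: no move → L
n=2: W (go to 0, an L position)
n=3: W (go to 0, an L position)
n=4: L (options 2(W), 3(W) are all W)
n=5: W (go to 0, an L position)
n=6: W (go to 4, an L position)
n=7: W (go to 0, an L position)
n=8: W (go to 4, an L position)
n=9: L (options 6(W), 8(W) are all W)
n=10: W (go to 9, an L position)
n=11: W (go to 0, an L position)
n=12: W (go to 9, an L position)
n=13: W (go to 0, an L position)
n=14: L (options 7(W), 12(W), 13(W) are all W)
n=15: W (go to 14, an L position)
n=16: W (go to 14, an L position)
n=17: W (go to 0, an L position)
n=18: W (go to 9, an L position)
n=19: W (go to 0, an L position)
n=20: L (options 10(W), 15(W), 16(W), 18(W), 19(W) are all W)
n=21: W (go to 14, an L position)
n=22: W (go to 20, an L position)
n=23: W (go to 0, an L position)
n=24: W (go to 20, an L position)
n=25: W (go to 20, an L position)
n=26: L (options 13(W), 24(W), 25(W) are all W)
L entries with 1 ≤ n ≤ 26 (n=0 is outside the asked range and is not counted): n = 1, 4, 9, 14, 20, 26; that makes 6.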